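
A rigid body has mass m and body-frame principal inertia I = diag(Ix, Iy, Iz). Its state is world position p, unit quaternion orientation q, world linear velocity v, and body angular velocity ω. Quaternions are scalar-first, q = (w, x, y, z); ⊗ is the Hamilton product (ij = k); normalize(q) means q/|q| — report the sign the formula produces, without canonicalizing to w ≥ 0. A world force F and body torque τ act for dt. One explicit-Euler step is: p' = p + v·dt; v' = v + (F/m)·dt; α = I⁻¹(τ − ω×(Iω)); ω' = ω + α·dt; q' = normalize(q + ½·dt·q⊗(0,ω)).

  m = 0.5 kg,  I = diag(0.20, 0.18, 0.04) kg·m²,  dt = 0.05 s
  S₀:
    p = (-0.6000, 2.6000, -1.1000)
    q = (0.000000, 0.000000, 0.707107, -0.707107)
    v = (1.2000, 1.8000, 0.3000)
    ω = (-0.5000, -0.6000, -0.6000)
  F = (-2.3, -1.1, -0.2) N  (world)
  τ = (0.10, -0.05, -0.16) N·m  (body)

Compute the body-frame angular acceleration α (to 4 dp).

precession coupling ω×(Iω) = (-0.0504, 0.0480, -0.0060)
α = I⁻¹(τ − ω×Iω) = (0.7520, -0.5444, -3.8500)

α = (0.7520, -0.5444, -3.8500)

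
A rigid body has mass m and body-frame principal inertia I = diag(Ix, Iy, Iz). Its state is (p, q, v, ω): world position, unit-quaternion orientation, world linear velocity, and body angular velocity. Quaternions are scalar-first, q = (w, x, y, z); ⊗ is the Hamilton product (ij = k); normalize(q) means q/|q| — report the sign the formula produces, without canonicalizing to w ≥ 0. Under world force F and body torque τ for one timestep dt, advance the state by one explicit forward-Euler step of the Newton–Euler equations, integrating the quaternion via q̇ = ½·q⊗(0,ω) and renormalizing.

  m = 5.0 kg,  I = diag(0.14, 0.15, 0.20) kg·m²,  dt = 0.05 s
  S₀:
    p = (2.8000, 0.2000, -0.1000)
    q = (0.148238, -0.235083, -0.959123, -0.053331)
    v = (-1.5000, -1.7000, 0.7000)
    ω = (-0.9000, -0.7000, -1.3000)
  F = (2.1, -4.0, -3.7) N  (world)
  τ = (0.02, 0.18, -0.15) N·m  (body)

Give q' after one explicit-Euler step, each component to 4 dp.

q' = (0.1243, -0.2080, -0.9673, -0.0755)

q⊗(0,ω) = (-0.9522911, 1.0761140, -0.3613766, -0.8913620)
q' = normalize(q + ½dt·q⊗(0,ω)) = (0.1243, -0.2080, -0.9673, -0.0755)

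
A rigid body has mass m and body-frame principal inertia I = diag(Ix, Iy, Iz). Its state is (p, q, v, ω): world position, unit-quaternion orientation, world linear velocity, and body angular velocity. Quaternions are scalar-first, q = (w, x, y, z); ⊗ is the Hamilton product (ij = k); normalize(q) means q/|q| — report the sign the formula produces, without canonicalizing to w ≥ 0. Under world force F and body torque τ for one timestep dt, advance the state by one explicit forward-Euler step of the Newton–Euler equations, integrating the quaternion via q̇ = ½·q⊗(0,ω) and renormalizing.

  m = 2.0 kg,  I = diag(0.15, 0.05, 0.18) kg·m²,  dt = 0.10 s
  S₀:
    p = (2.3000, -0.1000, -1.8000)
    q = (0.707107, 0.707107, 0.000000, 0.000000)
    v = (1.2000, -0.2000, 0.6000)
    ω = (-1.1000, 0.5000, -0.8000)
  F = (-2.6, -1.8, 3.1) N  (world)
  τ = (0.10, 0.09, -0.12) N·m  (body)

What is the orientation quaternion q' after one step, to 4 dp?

2q̇ = q⊗(0,ω) = (0.7778177, -0.7778177, 0.9192391, -0.2121321)
q' = normalize(q + ½dt·q⊗(0,ω)) = (0.7440, 0.6665, 0.0458, -0.0106)

q' = (0.7440, 0.6665, 0.0458, -0.0106)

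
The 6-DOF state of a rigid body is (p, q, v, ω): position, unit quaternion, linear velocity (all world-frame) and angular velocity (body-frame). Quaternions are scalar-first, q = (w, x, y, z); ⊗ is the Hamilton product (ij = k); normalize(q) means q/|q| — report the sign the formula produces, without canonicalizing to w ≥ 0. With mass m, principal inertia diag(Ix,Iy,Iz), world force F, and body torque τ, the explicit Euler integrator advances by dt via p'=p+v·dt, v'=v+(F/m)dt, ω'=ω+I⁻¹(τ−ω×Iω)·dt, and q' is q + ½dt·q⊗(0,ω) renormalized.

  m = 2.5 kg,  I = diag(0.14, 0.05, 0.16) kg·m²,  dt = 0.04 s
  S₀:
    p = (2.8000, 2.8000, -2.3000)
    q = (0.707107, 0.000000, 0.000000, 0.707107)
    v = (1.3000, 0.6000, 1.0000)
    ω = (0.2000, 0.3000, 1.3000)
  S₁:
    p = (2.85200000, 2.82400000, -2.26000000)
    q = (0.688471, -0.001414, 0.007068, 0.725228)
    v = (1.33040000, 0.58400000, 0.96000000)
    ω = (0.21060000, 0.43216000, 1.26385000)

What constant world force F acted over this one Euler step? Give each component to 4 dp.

velocity change Δv = (0.03040000, -0.01600000, -0.04000000)
F = m·Δv/dt = (1.9000, -1.0000, -2.5000)

F = (1.9000, -1.0000, -2.5000)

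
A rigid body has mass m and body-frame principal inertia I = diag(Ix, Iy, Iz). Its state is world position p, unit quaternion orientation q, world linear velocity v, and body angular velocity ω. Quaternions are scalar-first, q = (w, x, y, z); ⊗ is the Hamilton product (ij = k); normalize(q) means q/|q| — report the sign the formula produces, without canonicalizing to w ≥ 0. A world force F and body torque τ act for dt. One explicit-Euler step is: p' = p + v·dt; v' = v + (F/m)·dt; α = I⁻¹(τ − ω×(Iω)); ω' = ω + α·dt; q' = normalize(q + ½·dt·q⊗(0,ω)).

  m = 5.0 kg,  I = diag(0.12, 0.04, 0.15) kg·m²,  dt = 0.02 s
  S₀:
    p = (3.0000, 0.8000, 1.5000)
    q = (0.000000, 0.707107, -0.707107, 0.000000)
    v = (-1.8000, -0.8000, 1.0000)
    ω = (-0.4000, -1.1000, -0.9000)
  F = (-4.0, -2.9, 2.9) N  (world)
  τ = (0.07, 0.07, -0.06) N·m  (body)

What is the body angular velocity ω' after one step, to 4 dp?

ω×(Iω) gyroscopic = (0.1089, -0.0108, -0.0352)
angular accel α = (-0.3242, 2.0200, -0.1653)
new body rate ω' = (-0.4065, -1.0596, -0.9033)

ω' = (-0.4065, -1.0596, -0.9033)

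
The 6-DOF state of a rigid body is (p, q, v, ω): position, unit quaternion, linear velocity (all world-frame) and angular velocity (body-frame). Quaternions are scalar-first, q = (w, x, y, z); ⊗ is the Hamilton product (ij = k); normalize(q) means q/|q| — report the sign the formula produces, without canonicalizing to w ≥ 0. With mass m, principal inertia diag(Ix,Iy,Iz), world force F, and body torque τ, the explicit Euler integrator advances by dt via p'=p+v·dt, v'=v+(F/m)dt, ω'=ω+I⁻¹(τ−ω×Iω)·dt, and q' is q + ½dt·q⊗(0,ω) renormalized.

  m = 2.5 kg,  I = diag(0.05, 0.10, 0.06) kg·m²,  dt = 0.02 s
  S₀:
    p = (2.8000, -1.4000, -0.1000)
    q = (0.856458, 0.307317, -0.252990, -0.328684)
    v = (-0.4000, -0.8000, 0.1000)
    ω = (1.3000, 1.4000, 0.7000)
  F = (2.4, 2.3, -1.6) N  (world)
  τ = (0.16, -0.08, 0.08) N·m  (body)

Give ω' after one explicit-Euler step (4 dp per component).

ω×(Iω) gyroscopic = (-0.0392, -0.0091, 0.0910)
α = I⁻¹(τ − ω×Iω) = (3.9840, -0.7090, -0.1833)
new body rate ω' = (1.3797, 1.3858, 0.6963)

ω' = (1.3797, 1.3858, 0.6963)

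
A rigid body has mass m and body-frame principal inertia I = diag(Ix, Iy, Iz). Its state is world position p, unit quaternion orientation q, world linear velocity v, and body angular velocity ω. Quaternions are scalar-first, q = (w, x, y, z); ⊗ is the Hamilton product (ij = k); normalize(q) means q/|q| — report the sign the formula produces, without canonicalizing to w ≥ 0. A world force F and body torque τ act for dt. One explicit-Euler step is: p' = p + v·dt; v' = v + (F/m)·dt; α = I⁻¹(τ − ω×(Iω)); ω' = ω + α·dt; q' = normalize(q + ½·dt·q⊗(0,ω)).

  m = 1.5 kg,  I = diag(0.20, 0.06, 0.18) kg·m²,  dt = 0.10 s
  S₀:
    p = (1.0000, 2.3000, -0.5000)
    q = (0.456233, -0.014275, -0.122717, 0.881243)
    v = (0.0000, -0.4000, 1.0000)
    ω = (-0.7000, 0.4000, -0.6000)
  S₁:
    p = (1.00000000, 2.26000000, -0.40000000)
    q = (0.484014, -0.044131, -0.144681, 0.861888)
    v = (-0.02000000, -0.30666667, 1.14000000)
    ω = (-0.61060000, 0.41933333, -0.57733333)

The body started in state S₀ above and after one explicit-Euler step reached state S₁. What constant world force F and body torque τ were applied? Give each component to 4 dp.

ω₁ − ω₀ = (0.08940000, 0.01933333, 0.02266667)
gyro term ω₀×Iω₀ = (-0.0288, 0.0084, 0.0392)
applied torque τ = (0.1500, 0.0200, 0.0800)
velocity change Δv = (-0.02000000, 0.09333333, 0.14000000)
m·(v₁−v₀)/dt = (-0.3000, 1.4000, 2.1000)

F = (-0.3000, 1.4000, 2.1000)
τ = (0.1500, 0.0200, 0.0800)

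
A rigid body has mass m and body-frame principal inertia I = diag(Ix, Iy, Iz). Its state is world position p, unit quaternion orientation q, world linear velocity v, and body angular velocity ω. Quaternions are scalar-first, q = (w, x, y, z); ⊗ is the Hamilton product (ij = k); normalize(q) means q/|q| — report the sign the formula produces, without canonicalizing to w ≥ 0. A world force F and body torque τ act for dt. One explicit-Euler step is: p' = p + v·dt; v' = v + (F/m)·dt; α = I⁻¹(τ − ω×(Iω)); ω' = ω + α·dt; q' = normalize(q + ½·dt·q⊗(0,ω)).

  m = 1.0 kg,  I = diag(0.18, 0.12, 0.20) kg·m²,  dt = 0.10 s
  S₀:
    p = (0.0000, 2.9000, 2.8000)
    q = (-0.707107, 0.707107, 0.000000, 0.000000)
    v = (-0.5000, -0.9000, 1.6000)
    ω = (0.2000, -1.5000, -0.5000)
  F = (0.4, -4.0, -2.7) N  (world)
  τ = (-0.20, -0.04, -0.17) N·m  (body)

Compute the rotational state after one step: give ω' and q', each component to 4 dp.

precession coupling ω×(Iω) = (0.0600, 0.0020, 0.0180)
(τ − ω×Iω)/I = (-1.4444, -0.3500, -0.9400)
new body rate ω' = (0.0556, -1.5350, -0.5940)
Hamilton product q⊗(0,ω) = (-0.1414214, -0.1414214, 1.4142140, -0.7071070)
q' = normalize(q + ½dt·q⊗(0,ω)) = (-0.7119, 0.6978, 0.0705, -0.0352)

ω' = (0.0556, -1.5350, -0.5940)
q' = (-0.7119, 0.6978, 0.0705, -0.0352)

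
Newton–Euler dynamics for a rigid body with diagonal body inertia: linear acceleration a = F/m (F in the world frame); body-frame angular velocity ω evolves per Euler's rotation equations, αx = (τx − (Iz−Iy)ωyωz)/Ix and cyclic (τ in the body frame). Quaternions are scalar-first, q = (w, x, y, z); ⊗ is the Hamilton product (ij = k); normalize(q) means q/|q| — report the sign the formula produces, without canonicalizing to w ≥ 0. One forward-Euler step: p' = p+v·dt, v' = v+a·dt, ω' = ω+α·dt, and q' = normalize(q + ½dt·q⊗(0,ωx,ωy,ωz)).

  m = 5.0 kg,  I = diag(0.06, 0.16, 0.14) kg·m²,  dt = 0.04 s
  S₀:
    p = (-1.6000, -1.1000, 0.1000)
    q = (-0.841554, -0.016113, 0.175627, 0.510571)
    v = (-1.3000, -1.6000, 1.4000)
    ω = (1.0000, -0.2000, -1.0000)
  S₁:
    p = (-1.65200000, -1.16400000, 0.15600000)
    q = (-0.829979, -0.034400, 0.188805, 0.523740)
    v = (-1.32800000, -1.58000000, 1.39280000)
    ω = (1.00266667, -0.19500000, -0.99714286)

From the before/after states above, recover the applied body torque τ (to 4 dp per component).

ω₁ − ω₀ = (0.00266667, 0.00500000, 0.00285714)
precession coupling = (-0.0040, 0.0800, -0.0200)
applied torque τ = (0.0000, 0.1000, -0.0100)

τ = (0.0000, 0.1000, -0.0100)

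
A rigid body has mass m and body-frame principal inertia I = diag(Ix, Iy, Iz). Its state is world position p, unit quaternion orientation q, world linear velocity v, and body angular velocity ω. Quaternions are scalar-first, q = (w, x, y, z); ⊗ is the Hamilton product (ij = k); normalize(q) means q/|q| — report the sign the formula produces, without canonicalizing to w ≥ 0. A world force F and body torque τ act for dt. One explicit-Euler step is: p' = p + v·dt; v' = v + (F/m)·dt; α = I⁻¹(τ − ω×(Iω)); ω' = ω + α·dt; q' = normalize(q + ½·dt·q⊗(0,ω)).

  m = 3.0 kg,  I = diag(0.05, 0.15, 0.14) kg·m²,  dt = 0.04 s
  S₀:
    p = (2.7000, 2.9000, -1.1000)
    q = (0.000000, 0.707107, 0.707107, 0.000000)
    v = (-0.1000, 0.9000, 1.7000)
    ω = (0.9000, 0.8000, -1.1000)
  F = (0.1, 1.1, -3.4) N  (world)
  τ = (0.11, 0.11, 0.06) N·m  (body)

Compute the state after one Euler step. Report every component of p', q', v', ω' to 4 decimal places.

p + v·dt = (2.6960, 2.9360, -1.0320)
v + (F/m)dt = (-0.0987, 0.9147, 1.6547)
ω×(Iω) gyroscopic = (0.0088, 0.0891, 0.0720)
α = I⁻¹(τ − ω×Iω) = (2.0240, 0.1393, -0.0857)
ω' = ω + α·dt = (0.9810, 0.8056, -1.1034)
q⊗(0,ω) = (-1.2020819, -0.7778177, 0.7778177, -0.0707107)
q + ½dt·q⊗(0,ω), renormalized = (-0.0240, 0.6912, 0.7223, -0.0014)

p' = (2.6960, 2.9360, -1.0320)
q' = (-0.0240, 0.6912, 0.7223, -0.0014)
v' = (-0.0987, 0.9147, 1.6547)
ω' = (0.9810, 0.8056, -1.1034)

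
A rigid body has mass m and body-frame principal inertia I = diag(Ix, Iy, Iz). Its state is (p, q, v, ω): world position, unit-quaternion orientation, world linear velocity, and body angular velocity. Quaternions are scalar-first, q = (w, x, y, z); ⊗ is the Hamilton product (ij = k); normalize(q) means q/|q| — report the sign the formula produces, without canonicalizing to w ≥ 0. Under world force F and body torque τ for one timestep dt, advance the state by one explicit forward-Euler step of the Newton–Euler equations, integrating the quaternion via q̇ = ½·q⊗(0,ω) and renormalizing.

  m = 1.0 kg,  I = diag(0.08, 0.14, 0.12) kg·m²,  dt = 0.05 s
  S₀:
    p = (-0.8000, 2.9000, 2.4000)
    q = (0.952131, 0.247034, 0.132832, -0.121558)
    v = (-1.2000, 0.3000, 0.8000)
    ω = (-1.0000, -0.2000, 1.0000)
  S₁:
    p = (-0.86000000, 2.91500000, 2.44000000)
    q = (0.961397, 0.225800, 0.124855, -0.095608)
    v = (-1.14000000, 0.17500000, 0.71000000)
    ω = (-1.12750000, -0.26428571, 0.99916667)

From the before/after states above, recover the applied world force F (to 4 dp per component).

F = (1.2000, -2.5000, -1.8000)

v₁ − v₀ = (0.06000000, -0.12500000, -0.09000000)
F = m·Δv/dt = (1.2000, -2.5000, -1.8000)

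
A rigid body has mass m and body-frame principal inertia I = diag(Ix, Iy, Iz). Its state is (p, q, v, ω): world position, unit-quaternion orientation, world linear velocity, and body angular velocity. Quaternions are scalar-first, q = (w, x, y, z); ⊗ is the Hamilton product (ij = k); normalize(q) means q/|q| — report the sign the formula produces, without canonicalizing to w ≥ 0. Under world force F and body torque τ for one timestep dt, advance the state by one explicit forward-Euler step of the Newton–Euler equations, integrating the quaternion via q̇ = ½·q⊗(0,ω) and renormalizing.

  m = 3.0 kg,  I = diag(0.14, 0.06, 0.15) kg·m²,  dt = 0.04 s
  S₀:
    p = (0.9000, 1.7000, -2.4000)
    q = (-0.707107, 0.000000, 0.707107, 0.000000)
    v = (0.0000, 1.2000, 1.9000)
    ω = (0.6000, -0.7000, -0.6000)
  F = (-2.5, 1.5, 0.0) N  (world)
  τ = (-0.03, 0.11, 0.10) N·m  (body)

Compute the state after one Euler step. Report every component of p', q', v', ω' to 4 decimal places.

a = F/m = (-0.8333, 0.5000, 0.0000)
p' = p + v·dt = (0.9000, 1.7480, -2.3240)
v' = v + a·dt = (-0.0333, 1.2200, 1.9000)
α = I⁻¹(τ − ω×Iω) = (-0.4843, 1.7733, 0.4427)
ω + α·dt = (0.5806, -0.6291, -0.5823)
Hamilton product q⊗(0,ω) = (0.4949749, -0.8485284, 0.4949749, 0.0000000)
updated quaternion q' = (-0.6970, -0.0170, 0.7168, 0.0000)

p' = (0.9000, 1.7480, -2.3240)
q' = (-0.6970, -0.0170, 0.7168, 0.0000)
v' = (-0.0333, 1.2200, 1.9000)
ω' = (0.5806, -0.6291, -0.5823)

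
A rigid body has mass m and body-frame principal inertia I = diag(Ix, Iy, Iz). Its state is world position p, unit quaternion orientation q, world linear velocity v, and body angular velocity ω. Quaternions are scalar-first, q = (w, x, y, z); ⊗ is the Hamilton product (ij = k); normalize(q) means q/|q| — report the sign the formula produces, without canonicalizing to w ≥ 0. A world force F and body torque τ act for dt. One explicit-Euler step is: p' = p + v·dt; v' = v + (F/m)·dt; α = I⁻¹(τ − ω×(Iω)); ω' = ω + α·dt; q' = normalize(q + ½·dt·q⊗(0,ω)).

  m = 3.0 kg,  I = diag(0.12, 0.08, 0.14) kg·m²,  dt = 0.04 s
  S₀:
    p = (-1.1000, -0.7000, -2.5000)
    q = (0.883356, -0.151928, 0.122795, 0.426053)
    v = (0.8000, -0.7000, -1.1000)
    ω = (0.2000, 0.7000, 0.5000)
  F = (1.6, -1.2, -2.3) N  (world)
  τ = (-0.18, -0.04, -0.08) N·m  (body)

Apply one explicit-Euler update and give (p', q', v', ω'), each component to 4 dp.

p' = (-1.0680, -0.7280, -2.5440)
q' = (0.8778, -0.1531, 0.1384, 0.4322)
v' = (0.8213, -0.7160, -1.1307)
ω' = (0.1330, 0.6810, 0.4787)

a = F/m = (0.5333, -0.4000, -0.7667)
p' = p + v·dt = (-1.0680, -0.7280, -2.5440)
new velocity v' = (0.8213, -0.7160, -1.1307)
α = I⁻¹(τ − ω×Iω) = (-1.6750, -0.4750, -0.5314)
new body rate ω' = (0.1330, 0.6810, 0.4787)
q⊗(0,ω) = (-0.2685974, -0.0601684, 0.7795238, 0.3107694)
q' = normalize(q + ½dt·q⊗(0,ω)) = (0.8778, -0.1531, 0.1384, 0.4322)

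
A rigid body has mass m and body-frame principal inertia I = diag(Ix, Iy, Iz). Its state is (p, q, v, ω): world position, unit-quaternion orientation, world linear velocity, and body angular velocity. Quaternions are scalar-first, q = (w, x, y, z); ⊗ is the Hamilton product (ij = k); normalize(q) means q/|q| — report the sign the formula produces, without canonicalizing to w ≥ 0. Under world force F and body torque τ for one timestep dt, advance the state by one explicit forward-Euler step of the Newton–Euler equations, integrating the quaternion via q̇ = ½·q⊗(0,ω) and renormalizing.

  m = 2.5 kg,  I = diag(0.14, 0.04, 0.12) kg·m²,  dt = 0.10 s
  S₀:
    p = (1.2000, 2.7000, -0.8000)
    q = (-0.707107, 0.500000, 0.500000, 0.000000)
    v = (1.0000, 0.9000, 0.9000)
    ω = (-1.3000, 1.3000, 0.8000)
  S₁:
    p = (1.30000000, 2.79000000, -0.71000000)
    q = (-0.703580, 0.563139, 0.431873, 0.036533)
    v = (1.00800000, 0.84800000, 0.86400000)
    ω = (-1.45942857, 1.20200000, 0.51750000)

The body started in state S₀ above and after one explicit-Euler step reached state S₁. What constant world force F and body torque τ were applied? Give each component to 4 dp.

F = (0.2000, -1.3000, -0.9000)
τ = (-0.1400, -0.0600, -0.1700)

ω₁ − ω₀ = (-0.15942857, -0.09800000, -0.28250000)
gyro term ω₀×Iω₀ = (0.0832, -0.0208, 0.1690)
applied torque τ = (-0.1400, -0.0600, -0.1700)
v₁ − v₀ = (0.00800000, -0.05200000, -0.03600000)
m·(v₁−v₀)/dt = (0.2000, -1.3000, -0.9000)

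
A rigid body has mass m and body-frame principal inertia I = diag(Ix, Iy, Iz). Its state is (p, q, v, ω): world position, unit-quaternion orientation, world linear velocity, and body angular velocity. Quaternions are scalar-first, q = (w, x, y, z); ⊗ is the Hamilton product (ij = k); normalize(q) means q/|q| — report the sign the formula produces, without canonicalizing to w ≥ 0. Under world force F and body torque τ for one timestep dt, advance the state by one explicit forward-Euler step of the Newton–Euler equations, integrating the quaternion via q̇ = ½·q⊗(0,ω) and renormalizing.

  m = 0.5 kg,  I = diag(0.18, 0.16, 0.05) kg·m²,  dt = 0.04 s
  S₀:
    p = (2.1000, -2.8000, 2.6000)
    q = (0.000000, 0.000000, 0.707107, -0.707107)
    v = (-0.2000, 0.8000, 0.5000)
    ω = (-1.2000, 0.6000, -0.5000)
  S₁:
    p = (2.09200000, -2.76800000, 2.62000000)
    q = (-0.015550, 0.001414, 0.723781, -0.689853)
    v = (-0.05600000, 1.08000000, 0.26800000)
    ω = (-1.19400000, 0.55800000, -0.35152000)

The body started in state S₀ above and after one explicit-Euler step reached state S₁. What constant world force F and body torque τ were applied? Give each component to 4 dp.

F = (1.8000, 3.5000, -2.9000)
τ = (0.0600, -0.0900, 0.2000)

Δω = ω₁−ω₀ = (0.00600000, -0.04200000, 0.14848000)
precession coupling = (0.0330, 0.0780, 0.0144)
I·α + gyro = (0.0600, -0.0900, 0.2000)
velocity change Δv = (0.14400000, 0.28000000, -0.23200000)
F = m·Δv/dt = (1.8000, 3.5000, -2.9000)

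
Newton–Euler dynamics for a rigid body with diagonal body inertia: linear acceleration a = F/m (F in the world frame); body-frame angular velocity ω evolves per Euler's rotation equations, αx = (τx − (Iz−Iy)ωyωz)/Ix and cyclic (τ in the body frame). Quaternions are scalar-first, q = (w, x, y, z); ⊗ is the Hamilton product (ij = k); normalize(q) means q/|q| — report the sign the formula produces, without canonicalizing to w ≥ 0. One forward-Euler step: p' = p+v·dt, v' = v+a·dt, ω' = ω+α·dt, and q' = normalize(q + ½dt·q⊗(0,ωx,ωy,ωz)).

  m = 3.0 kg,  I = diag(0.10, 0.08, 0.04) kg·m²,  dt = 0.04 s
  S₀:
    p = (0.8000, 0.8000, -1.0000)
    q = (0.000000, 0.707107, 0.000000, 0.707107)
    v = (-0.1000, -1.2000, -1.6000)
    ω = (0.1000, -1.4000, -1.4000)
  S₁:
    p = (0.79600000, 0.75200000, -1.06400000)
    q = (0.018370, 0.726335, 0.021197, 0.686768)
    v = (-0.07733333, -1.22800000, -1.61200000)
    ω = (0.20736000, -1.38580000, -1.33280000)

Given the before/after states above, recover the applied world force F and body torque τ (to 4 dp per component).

F = (1.7000, -2.1000, -0.9000)
τ = (0.1900, 0.0200, 0.0700)

ω₁ − ω₀ = (0.10736000, 0.01420000, 0.06720000)
τ = I·(Δω/dt) + ω₀×(Iω₀) = (0.1900, 0.0200, 0.0700)
velocity change Δv = (0.02266667, -0.02800000, -0.01200000)
F = m·Δv/dt = (1.7000, -2.1000, -0.9000)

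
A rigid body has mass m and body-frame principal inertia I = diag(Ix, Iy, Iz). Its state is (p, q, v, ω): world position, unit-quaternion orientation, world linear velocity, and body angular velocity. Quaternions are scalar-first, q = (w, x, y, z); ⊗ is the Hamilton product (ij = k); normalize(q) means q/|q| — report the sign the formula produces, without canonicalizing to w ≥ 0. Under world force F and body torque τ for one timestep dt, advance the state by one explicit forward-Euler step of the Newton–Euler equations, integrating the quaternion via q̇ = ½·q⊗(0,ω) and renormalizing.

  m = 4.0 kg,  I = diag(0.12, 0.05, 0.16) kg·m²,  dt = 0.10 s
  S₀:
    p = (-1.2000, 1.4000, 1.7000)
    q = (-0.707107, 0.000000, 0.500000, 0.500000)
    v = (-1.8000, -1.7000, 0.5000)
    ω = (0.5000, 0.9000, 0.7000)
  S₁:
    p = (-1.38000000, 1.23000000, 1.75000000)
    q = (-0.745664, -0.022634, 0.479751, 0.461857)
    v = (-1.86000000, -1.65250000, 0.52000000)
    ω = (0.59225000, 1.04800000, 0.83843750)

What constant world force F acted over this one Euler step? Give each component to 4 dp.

F = (-2.4000, 1.9000, 0.8000)

velocity change Δv = (-0.06000000, 0.04750000, 0.02000000)
m·(v₁−v₀)/dt = (-2.4000, 1.9000, 0.8000)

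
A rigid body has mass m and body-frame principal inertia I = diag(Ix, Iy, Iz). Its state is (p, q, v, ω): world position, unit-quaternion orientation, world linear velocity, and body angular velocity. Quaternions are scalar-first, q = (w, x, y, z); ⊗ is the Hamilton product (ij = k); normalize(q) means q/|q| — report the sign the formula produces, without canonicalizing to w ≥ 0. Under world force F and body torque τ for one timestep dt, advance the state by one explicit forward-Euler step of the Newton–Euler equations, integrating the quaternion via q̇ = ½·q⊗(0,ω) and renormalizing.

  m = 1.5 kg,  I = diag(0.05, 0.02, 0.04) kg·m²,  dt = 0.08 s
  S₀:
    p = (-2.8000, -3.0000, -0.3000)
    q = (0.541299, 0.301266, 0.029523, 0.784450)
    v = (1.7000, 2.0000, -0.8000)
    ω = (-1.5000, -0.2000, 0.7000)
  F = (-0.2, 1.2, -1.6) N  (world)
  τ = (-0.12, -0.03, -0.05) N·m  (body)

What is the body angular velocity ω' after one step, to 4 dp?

α = I⁻¹(τ − ω×Iω) = (-2.3440, -0.9750, -1.0250)
ω + α·dt = (-1.6875, -0.2780, 0.6180)

ω' = (-1.6875, -0.2780, 0.6180)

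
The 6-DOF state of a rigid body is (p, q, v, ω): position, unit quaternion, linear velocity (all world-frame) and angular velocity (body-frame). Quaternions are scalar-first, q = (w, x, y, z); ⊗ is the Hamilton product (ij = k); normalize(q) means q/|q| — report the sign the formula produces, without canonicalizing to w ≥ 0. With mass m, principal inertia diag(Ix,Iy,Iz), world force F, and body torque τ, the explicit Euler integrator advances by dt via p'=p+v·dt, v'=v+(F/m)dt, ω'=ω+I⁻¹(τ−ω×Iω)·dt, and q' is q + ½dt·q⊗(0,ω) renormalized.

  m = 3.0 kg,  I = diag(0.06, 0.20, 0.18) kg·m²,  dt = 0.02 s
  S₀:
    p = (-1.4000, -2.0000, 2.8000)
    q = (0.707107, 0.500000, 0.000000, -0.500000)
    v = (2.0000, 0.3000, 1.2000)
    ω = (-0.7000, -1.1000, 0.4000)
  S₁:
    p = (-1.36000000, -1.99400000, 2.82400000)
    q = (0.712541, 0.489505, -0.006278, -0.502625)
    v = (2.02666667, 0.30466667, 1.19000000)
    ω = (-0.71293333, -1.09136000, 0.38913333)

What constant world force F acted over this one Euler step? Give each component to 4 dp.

F = (4.0000, 0.7000, -1.5000)

v₁ − v₀ = (0.02666667, 0.00466667, -0.01000000)
F = m·Δv/dt = (4.0000, 0.7000, -1.5000)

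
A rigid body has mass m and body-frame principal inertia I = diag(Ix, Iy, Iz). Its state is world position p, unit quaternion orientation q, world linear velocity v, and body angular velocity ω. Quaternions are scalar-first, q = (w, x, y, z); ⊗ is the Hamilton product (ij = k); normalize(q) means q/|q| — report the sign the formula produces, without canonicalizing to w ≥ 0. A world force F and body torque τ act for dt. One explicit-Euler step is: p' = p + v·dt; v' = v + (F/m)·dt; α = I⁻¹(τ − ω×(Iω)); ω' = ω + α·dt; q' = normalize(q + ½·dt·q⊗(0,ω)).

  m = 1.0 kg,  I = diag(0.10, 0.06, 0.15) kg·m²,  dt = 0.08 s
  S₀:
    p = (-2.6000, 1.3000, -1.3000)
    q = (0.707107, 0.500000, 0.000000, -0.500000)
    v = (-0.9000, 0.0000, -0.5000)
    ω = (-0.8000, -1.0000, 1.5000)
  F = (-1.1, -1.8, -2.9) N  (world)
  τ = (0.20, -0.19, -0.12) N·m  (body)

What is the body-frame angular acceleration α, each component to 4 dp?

α = (3.3500, -4.1667, -0.5867)

precession coupling ω×(Iω) = (-0.1350, 0.0600, -0.0320)
angular accel α = (3.3500, -4.1667, -0.5867)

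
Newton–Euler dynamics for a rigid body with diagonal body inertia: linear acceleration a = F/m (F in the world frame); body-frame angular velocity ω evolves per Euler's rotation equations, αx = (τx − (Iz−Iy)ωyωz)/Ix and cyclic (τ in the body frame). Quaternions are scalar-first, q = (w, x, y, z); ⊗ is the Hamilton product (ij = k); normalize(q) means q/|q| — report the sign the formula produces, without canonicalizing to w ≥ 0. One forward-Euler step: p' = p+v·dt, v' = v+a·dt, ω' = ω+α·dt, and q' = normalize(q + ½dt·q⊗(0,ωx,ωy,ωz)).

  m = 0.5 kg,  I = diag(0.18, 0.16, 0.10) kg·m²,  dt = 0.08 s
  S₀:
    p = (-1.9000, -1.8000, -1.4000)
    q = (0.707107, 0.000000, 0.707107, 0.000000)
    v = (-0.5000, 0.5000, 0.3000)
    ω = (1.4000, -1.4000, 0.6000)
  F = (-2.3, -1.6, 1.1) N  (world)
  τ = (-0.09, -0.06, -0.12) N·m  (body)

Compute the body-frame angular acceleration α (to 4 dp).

gyro term ω×Iω = (0.0504, 0.0672, 0.0392)
angular accel α = (-0.7800, -0.7950, -1.5920)

α = (-0.7800, -0.7950, -1.5920)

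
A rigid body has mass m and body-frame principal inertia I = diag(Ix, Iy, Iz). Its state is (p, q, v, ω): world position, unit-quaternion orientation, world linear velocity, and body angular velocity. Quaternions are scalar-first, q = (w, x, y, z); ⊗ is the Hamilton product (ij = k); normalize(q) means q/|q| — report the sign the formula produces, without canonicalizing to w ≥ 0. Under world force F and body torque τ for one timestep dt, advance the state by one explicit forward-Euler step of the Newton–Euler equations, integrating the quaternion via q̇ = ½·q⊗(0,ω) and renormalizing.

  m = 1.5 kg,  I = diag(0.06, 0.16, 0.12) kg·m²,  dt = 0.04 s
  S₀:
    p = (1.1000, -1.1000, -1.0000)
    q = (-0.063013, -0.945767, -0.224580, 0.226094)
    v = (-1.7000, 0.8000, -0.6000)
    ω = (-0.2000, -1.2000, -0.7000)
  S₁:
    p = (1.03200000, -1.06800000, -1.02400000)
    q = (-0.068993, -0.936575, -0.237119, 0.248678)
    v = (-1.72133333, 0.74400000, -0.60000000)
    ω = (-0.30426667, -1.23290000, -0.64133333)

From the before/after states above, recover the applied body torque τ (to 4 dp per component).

τ = (-0.1900, -0.1400, 0.2000)

ω₁ − ω₀ = (-0.10426667, -0.03290000, 0.05866667)
gyro term ω₀×Iω₀ = (-0.0336, -0.0084, 0.0240)
applied torque τ = (-0.1900, -0.1400, 0.2000)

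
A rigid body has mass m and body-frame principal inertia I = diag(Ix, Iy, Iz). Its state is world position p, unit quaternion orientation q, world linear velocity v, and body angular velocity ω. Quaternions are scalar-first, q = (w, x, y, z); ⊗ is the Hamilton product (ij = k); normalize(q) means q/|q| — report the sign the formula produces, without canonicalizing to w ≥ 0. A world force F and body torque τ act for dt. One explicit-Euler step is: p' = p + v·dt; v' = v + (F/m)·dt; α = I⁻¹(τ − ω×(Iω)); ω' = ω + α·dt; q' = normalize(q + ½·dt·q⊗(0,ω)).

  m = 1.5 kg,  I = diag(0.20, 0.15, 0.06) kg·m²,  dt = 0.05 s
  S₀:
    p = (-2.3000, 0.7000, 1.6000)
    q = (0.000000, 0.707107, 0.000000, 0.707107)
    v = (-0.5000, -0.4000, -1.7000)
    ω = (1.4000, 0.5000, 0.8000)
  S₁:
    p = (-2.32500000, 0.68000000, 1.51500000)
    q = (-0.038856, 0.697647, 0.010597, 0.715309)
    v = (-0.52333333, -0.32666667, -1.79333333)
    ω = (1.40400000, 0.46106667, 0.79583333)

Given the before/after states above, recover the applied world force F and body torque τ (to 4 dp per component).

v₁ − v₀ = (-0.02333333, 0.07333333, -0.09333333)
applied force F = (-0.7000, 2.2000, -2.8000)
Δω = ω₁−ω₀ = (0.00400000, -0.03893333, -0.00416667)
gyro term ω₀×Iω₀ = (-0.0360, 0.1568, -0.0350)
I·α + gyro = (-0.0200, 0.0400, -0.0400)

F = (-0.7000, 2.2000, -2.8000)
τ = (-0.0200, 0.0400, -0.0400)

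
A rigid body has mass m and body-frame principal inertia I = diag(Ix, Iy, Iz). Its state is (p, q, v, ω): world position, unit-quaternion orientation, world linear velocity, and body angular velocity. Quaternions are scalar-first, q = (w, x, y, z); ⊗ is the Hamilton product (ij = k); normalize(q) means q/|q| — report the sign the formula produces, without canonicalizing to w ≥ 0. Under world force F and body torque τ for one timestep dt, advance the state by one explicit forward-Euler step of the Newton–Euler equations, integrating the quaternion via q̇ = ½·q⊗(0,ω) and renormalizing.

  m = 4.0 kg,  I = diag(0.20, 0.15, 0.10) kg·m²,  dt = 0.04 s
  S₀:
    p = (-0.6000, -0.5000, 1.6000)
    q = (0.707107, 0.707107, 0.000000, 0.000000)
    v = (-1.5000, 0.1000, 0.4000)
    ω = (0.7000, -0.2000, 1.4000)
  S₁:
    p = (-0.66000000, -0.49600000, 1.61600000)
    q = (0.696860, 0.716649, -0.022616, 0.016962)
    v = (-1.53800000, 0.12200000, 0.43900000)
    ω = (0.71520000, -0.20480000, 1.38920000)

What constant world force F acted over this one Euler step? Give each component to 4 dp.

Δv = v₁−v₀ = (-0.03800000, 0.02200000, 0.03900000)
applied force F = (-3.8000, 2.2000, 3.9000)

F = (-3.8000, 2.2000, 3.9000)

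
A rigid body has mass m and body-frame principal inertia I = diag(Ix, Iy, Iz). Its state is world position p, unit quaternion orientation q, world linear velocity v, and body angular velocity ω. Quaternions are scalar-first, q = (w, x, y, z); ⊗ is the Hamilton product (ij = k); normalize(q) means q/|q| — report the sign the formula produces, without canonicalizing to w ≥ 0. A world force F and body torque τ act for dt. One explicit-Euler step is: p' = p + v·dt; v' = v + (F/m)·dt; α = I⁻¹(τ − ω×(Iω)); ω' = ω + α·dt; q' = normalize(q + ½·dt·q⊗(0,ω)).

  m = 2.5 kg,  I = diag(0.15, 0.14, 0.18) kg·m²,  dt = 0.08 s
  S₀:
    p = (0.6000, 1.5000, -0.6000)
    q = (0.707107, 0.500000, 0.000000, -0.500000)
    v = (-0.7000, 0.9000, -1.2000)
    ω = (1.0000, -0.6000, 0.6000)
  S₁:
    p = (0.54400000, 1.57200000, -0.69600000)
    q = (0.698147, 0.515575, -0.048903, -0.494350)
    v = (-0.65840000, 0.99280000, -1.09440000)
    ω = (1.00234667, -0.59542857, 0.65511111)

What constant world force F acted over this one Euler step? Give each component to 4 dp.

F = (1.3000, 2.9000, 3.3000)

velocity change Δv = (0.04160000, 0.09280000, 0.10560000)
F = m·Δv/dt = (1.3000, 2.9000, 3.3000)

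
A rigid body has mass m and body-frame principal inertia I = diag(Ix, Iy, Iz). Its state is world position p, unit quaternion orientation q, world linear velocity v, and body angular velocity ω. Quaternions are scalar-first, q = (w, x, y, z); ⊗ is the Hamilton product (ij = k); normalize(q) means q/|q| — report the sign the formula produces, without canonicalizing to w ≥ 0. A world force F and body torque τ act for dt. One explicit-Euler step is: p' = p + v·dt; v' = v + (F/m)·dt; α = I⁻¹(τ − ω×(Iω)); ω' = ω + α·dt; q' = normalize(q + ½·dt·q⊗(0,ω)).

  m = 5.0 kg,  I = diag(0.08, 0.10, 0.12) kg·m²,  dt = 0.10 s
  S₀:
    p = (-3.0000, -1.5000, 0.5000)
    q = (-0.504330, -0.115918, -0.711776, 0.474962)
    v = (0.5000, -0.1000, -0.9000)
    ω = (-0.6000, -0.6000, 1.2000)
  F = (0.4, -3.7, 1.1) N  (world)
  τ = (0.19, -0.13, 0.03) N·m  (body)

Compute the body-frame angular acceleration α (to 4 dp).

precession coupling ω×(Iω) = (-0.0144, 0.0288, 0.0072)
α = I⁻¹(τ − ω×Iω) = (2.5550, -1.5880, 0.1900)

α = (2.5550, -1.5880, 0.1900)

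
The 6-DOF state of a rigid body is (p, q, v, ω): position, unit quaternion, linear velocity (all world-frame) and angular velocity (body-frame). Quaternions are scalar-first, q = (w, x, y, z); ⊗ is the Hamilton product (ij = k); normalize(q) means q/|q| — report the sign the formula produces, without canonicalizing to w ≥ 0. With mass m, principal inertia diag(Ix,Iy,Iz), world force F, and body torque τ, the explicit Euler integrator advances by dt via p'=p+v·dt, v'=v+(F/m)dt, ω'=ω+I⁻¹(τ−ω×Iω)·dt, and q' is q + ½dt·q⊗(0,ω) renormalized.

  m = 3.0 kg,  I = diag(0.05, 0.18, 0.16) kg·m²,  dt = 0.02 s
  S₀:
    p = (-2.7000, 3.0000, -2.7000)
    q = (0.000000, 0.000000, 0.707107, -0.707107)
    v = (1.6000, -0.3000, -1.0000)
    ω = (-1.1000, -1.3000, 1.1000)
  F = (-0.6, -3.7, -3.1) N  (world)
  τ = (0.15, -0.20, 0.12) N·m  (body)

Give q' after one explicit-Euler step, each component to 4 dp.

q' = (0.0170, -0.0014, 0.7147, -0.6992)

Hamilton product q⊗(0,ω) = (1.6970568, -0.1414214, 0.7778177, 0.7778177)
q' = normalize(q + ½dt·q⊗(0,ω)) = (0.0170, -0.0014, 0.7147, -0.6992)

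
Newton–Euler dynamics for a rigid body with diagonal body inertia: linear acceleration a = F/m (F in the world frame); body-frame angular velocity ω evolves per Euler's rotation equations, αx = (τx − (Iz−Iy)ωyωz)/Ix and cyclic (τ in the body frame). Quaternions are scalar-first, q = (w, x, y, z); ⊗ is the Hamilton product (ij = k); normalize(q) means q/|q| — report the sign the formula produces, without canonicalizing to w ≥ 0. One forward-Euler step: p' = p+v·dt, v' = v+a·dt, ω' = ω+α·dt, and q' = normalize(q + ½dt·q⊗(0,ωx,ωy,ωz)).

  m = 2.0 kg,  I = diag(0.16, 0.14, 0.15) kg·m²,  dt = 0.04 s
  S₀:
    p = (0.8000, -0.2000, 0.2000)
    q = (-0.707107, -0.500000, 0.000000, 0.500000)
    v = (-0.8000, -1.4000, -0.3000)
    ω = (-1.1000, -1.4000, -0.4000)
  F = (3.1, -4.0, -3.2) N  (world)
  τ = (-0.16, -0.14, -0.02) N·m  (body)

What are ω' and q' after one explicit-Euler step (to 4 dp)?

ω' = (-1.1414, -1.4413, -0.3971)
q' = (-0.7136, -0.4701, 0.0048, 0.5193)

angular accel α = (-1.0350, -1.0314, 0.0720)
new body rate ω' = (-1.1414, -1.4413, -0.3971)
q⊗(0,ω) = (-0.3500000, 1.4778177, 0.2399498, 0.9828428)
q + ½dt·q⊗(0,ω), renormalized = (-0.7136, -0.4701, 0.0048, 0.5193)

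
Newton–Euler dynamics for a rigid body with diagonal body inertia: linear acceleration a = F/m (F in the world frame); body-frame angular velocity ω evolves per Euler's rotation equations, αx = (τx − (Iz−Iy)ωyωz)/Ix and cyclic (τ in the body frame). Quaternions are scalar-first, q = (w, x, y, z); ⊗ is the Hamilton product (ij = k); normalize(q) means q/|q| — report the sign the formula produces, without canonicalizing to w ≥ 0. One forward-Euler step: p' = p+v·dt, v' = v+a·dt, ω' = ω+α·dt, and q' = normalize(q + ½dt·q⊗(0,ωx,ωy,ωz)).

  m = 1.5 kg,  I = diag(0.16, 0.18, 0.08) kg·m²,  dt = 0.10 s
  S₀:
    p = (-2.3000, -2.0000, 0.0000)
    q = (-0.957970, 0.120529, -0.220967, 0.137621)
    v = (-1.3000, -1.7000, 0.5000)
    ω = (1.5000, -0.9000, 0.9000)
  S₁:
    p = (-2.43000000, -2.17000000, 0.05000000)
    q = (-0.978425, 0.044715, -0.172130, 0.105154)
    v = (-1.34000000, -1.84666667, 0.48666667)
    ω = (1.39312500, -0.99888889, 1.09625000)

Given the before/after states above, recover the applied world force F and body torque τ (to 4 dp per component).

ω₁ − ω₀ = (-0.10687500, -0.09888889, 0.19625000)
applied torque τ = (-0.0900, -0.0700, 0.1300)
Δv = v₁−v₀ = (-0.04000000, -0.14666667, -0.01333333)
m·(v₁−v₀)/dt = (-0.6000, -2.2000, -0.2000)

F = (-0.6000, -2.2000, -0.2000)
τ = (-0.0900, -0.0700, 0.1300)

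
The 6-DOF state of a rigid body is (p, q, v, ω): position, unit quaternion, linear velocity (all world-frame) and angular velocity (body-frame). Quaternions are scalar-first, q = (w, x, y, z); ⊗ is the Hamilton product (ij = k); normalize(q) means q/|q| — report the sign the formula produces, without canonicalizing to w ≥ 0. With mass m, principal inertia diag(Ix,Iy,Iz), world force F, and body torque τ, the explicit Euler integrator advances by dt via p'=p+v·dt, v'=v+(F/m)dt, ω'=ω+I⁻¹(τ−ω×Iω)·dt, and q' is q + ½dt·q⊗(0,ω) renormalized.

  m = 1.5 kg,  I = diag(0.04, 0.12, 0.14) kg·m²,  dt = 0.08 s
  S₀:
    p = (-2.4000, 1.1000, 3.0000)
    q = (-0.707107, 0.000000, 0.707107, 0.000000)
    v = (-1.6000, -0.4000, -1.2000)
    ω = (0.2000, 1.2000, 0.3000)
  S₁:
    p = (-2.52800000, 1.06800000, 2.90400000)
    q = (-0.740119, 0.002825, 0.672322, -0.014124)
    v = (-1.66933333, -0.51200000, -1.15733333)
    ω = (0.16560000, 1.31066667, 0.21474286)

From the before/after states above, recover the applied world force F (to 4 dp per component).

F = (-1.3000, -2.1000, 0.8000)

v₁ − v₀ = (-0.06933333, -0.11200000, 0.04266667)
applied force F = (-1.3000, -2.1000, 0.8000)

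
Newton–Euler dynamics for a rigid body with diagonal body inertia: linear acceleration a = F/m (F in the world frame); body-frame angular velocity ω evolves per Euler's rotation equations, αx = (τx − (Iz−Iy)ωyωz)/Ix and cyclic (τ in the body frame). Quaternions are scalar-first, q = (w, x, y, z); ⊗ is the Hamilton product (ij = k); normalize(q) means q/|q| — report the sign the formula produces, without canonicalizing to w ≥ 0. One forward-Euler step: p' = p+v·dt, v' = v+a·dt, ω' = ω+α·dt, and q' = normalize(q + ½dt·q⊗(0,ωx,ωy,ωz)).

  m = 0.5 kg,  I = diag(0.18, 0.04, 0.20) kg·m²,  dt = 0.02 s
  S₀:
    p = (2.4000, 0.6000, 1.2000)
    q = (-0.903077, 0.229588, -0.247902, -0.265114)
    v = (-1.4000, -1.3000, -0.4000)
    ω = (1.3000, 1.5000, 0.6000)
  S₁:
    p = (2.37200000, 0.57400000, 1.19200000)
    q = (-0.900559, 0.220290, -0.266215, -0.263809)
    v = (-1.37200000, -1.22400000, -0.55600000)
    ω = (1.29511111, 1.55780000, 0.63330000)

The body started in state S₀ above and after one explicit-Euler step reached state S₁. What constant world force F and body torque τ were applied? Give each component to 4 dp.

F = (0.7000, 1.9000, -3.9000)
τ = (0.1000, 0.1000, 0.0600)

Δω = ω₁−ω₀ = (-0.00488889, 0.05780000, 0.03330000)
precession coupling = (0.1440, -0.0156, -0.2730)
applied torque τ = (0.1000, 0.1000, 0.0600)
Δv = v₁−v₀ = (0.02800000, 0.07600000, -0.15600000)
m·(v₁−v₀)/dt = (0.7000, 1.9000, -3.9000)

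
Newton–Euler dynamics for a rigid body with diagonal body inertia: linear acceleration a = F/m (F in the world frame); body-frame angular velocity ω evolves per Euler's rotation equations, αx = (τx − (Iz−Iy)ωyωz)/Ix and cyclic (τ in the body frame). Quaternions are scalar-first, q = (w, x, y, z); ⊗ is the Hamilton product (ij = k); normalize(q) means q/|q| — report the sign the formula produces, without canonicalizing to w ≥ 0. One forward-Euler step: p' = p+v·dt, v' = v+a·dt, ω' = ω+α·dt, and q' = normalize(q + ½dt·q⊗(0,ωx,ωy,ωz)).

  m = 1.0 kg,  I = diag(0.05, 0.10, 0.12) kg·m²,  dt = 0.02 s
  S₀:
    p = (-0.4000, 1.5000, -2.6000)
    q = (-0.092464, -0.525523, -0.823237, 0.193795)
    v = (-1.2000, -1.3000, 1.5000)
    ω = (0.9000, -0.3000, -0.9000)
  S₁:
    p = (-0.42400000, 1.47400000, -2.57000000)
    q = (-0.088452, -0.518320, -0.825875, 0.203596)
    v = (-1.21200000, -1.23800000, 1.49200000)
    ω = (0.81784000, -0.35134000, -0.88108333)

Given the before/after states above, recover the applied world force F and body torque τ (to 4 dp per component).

velocity change Δv = (-0.01200000, 0.06200000, -0.00800000)
F = m·Δv/dt = (-0.6000, 3.1000, -0.4000)
Δω = ω₁−ω₀ = (-0.08216000, -0.05134000, 0.01891667)
ω₀×(Iω₀) = (0.0054, 0.0567, -0.0135)
τ = I·(Δω/dt) + ω₀×(Iω₀) = (-0.2000, -0.2000, 0.1000)

F = (-0.6000, 3.1000, -0.4000)
τ = (-0.2000, -0.2000, 0.1000)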